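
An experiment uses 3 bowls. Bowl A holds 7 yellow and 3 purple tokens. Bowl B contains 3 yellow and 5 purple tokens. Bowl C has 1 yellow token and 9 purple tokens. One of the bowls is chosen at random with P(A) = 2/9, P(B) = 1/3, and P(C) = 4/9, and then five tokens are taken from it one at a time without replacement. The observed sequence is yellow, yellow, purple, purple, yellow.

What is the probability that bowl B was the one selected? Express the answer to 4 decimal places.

Compute the likelihood of the observed sequence for each case: P(data | bowl A) = (7/10)(6/9)(3/8)(2/7)(5/6) = 0.041667; P(data | bowl B) = (3/8)(2/7)(5/6)(4/5)(1/4) = 0.017857; P(data | bowl C) = (1/10)(0/9) = 0.
Weighting by the prior gives 2/9 · 0.041667 = 0.0092593, 1/3 · 0.017857 = 0.0059524, 4/9 · 0 = 0; with total 0.015212.
By Bayes' rule, P(bowl B | data) = (0.0059524) / (0.015212) = 0.3913.

0.3913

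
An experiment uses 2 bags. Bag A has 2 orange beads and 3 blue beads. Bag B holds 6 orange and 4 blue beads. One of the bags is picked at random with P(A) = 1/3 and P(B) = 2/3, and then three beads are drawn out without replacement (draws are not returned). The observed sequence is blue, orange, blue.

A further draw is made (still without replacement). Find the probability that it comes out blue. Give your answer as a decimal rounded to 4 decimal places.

0.3929

Under each hypothesis, the probability of the observed sequence is: P(data | bag A) = (3/5)(2/4)(2/3) = 1/5; P(data | bag B) = (4/10)(6/9)(3/8) = 1/10.
The prior-weighted likelihoods are 1/3 · 1/5 = 1/15, 2/3 · 1/10 = 1/15; with total 2/15.
The posterior is then P(bag A | data) = 1/2, P(bag B | data) = 1/2.
So P(blue next | data) = Σ P(blue next | H) P(H | data) = (1/2)(1/2) + (2/7)(1/2) = 11/28.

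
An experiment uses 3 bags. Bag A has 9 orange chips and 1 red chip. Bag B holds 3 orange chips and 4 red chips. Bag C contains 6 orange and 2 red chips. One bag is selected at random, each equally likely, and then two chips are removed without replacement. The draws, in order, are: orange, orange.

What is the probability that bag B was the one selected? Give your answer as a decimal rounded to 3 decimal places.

Under each hypothesis, the probability of the observed sequence is: P(data | bag A) = (9/10)(8/9) = 4/5; P(data | bag B) = (3/7)(2/6) = 1/7; P(data | bag C) = (6/8)(5/7) = 15/28.
Weighting by the prior gives 1/3 · 4/5 = 4/15, 1/3 · 1/7 = 1/21, 1/3 · 15/28 = 5/28; with total 69/140.
Therefore the posterior P(bag B | data) = (1/21) / (69/140) = 20/207.

0.097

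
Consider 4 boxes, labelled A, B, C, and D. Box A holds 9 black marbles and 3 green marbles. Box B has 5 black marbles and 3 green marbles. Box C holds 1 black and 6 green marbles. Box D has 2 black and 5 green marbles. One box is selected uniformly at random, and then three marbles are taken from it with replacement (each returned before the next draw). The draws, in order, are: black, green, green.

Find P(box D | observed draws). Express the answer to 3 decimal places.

The likelihood of the observed sequence under each hypothesis: P(data | box A) = (9/12)(3/12)(3/12) = 0.046875; P(data | box B) = (5/8)(3/8)(3/8) = 0.087891; P(data | box C) = (1/7)(6/7)(6/7) = 0.10496; P(data | box D) = (2/7)(5/7)(5/7) = 0.14577.
Multiplying each by its prior: 1/4 · 0.046875 = 0.011719, 1/4 · 0.087891 = 0.021973, 1/4 · 0.10496 = 0.026239, 1/4 · 0.14577 = 0.036443; summing to 0.096374.
Therefore the posterior P(box D | data) = (0.036443) / (0.096374) = 0.37814.

0.378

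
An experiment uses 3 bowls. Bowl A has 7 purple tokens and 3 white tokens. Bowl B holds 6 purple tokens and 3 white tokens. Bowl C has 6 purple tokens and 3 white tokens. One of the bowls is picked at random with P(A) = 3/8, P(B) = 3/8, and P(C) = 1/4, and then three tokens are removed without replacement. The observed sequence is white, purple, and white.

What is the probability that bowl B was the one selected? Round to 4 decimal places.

0.4027

Under each hypothesis, the probability of the observed sequence is: P(data | bowl A) = (3/10)(7/9)(2/8) = 0.058333; P(data | bowl B) = (3/9)(6/8)(2/7) = 0.071429; P(data | bowl C) = (3/9)(6/8)(2/7) = 0.071429.
Weighting by the prior gives 3/8 · 0.058333 = 0.021875, 3/8 · 0.071429 = 0.026786, 1/4 · 0.071429 = 0.017857; with total 0.066518.
By Bayes' rule, P(bowl B | data) = (0.026786) / (0.066518) = 0.40268.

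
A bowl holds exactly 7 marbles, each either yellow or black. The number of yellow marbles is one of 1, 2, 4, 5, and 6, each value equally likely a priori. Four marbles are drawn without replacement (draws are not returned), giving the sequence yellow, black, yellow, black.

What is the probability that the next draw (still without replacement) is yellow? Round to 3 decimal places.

For each hypothesis, P(data | H) works out to: P(data | r = 1) = (1/7)(6/6)(0/5) = 0; P(data | r = 2) = (2/7)(5/6)(1/5)(4/4) = 1/21; P(data | r = 4) = (4/7)(3/6)(3/5)(2/4) = 3/35; P(data | r = 5) = (5/7)(2/6)(4/5)(1/4) = 1/21; P(data | r = 6) = (6/7)(1/6)(5/5)(0/4) = 0.
Multiplying each by its prior: 1/5 · 0 = 0, 1/5 · 1/21 = 1/105, 1/5 · 3/35 = 3/175, 1/5 · 1/21 = 1/105, 1/5 · 0 = 0; summing to 19/525.
Normalising, the posterior is P(r = 1 | data) = 0, P(r = 2 | data) = 5/19, P(r = 4 | data) = 9/19, P(r = 5 | data) = 5/19, P(r = 6 | data) = 0.
Averaging over the posterior, P(yellow next | data) = (0)(5/19) + (2/3)(9/19) + (1)(5/19) = 11/19.

0.579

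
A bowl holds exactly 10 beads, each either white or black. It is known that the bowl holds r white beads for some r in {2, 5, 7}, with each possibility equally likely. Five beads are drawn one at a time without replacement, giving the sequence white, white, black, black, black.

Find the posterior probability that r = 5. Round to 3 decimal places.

0.565

Under each hypothesis, the probability of the observed sequence is: P(data | r = 2) = (2/10)(1/9)(8/8)(7/7)(6/6) = 0.022222; P(data | r = 5) = (5/10)(4/9)(5/8)(4/7)(3/6) = 0.039683; P(data | r = 7) = (7/10)(6/9)(3/8)(2/7)(1/6) = 0.0083333.
Weighting by the prior gives 1/3 · 0.022222 = 0.0074074, 1/3 · 0.039683 = 0.013228, 1/3 · 0.0083333 = 0.0027778; summing to 0.023413.
Hence P(r = 5 | data) = (0.013228) / (0.023413) = 0.56497.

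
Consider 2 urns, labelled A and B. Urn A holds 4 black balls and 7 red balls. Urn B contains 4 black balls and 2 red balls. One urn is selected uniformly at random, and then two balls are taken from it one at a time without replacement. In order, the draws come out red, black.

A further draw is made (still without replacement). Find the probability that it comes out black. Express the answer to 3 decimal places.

0.547

Compute the likelihood of the observed sequence for each case: P(data | urn A) = (7/11)(4/10) = 14/55; P(data | urn B) = (2/6)(4/5) = 4/15.
Multiplying each by its prior: 1/2 · 14/55 = 7/55, 1/2 · 4/15 = 2/15; with total 43/165.
The posterior is then P(urn A | data) = 21/43, P(urn B | data) = 22/43.
The predictive probability is P(black next | data) = (1/3)(21/43) + (3/4)(22/43) = 47/86.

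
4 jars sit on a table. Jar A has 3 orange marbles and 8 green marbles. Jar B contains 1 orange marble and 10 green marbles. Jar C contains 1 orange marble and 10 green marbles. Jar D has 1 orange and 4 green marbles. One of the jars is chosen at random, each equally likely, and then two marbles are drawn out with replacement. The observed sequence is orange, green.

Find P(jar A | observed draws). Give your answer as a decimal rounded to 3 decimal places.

0.379

The likelihood of the observed sequence under each hypothesis: P(data | jar A) = (3/11)(8/11) = 24/121; P(data | jar B) = (1/11)(10/11) = 10/121; P(data | jar C) = (1/11)(10/11) = 10/121; P(data | jar D) = (1/5)(4/5) = 4/25.
Weighting by the prior gives 1/4 · 24/121 = 6/121, 1/4 · 10/121 = 5/242, 1/4 · 10/121 = 5/242, 1/4 · 4/25 = 1/25; with total 36/275.
By Bayes' rule, P(jar A | data) = (6/121) / (36/275) = 25/66.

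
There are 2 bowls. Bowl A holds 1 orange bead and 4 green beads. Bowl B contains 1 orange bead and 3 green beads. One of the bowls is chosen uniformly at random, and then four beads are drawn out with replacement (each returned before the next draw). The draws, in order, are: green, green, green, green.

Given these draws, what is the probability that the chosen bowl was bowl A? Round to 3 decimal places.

0.564

The likelihood of the observed sequence under each hypothesis: P(data | bowl A) = (4/5)(4/5)(4/5)(4/5) = 0.4096; P(data | bowl B) = (3/4)(3/4)(3/4)(3/4) = 0.31641.
Multiplying each by its prior: 1/2 · 0.4096 = 0.2048, 1/2 · 0.31641 = 0.1582; summing to 0.363.
So P(bowl A | data) = (0.2048) / (0.363) = 0.56418.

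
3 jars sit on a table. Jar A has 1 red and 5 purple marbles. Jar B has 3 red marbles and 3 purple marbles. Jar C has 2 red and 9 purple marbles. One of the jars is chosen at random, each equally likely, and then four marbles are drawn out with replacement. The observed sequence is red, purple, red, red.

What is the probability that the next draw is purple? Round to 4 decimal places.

0.5400

The likelihood of the observed sequence under each hypothesis: P(data | jar A) = (1/6)(5/6)(1/6)(1/6) = 0.003858; P(data | jar B) = (3/6)(3/6)(3/6)(3/6) = 0.0625; P(data | jar C) = (2/11)(9/11)(2/11)(2/11) = 0.0049177.
Multiplying each by its prior: 1/3 · 0.003858 = 0.001286, 1/3 · 0.0625 = 0.020833, 1/3 · 0.0049177 = 0.0016392; summing to 0.023759.
Normalising, the posterior is P(jar A | data) = 0.054128, P(jar B | data) = 0.87688, P(jar C | data) = 0.068995.
So P(purple next | data) = Σ P(purple next | H) P(H | data) = (5/6)(0.054128) + (1/2)(0.87688) + (9/11)(0.068995) = 0.54.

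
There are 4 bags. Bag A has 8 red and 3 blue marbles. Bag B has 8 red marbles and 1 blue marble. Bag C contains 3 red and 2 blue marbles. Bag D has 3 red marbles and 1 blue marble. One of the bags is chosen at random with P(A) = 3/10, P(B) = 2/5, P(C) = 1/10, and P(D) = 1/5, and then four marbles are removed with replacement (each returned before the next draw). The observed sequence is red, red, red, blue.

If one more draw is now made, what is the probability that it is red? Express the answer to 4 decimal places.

0.7751

The likelihood of the observed sequence under each hypothesis: P(data | bag A) = (8/11)(8/11)(8/11)(3/11) = 0.10491; P(data | bag B) = (8/9)(8/9)(8/9)(1/9) = 0.078037; P(data | bag C) = (3/5)(3/5)(3/5)(2/5) = 0.0864; P(data | bag D) = (3/4)(3/4)(3/4)(1/4) = 0.10547.
The prior-weighted likelihoods are 3/10 · 0.10491 = 0.031473, 2/5 · 0.078037 = 0.031215, 1/10 · 0.0864 = 0.00864, 1/5 · 0.10547 = 0.021094; these sum to 0.092422.
Dividing through by the total gives posterior P(bag A | data) = 0.34054, P(bag B | data) = 0.33774, P(bag C | data) = 0.093484, P(bag D | data) = 0.22823.
The predictive probability is P(red next | data) = (8/11)(0.34054) + (8/9)(0.33774) + (3/5)(0.093484) + (3/4)(0.22823) = 0.77515.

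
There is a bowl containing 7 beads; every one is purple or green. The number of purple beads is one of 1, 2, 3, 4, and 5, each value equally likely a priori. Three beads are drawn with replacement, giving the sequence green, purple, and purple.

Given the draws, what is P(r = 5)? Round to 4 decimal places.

Compute the likelihood of the observed sequence for each case: P(data | r = 1) = (6/7)(1/7)(1/7) = 0.017493; P(data | r = 2) = (5/7)(2/7)(2/7) = 0.058309; P(data | r = 3) = (4/7)(3/7)(3/7) = 0.10496; P(data | r = 4) = (3/7)(4/7)(4/7) = 0.13994; P(data | r = 5) = (2/7)(5/7)(5/7) = 0.14577.
Weighting by the prior gives 1/5 · 0.017493 = 0.0034985, 1/5 · 0.058309 = 0.011662, 1/5 · 0.10496 = 0.020991, 1/5 · 0.13994 = 0.027988, 1/5 · 0.14577 = 0.029155; summing to 0.093294.
Therefore the posterior P(r = 5 | data) = (0.029155) / (0.093294) = 0.3125.

0.3125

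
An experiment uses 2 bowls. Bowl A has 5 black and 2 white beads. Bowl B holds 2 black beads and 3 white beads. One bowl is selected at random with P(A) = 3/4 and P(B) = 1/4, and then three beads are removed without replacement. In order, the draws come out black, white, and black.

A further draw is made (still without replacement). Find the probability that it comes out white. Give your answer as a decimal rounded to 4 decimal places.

0.3617

Under each hypothesis, the probability of the observed sequence is: P(data | bowl A) = (5/7)(2/6)(4/5) = 4/21; P(data | bowl B) = (2/5)(3/4)(1/3) = 1/10.
The prior-weighted likelihoods are 3/4 · 4/21 = 1/7, 1/4 · 1/10 = 1/40; these sum to 47/280.
The posterior is then P(bowl A | data) = 40/47, P(bowl B | data) = 7/47.
The predictive probability is P(white next | data) = (1/4)(40/47) + (1)(7/47) = 17/47.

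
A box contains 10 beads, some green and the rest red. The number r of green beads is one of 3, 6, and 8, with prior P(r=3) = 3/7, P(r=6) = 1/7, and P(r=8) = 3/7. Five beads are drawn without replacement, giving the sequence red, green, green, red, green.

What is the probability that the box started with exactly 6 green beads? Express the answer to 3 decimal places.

Under each hypothesis, the probability of the observed sequence is: P(data | r = 3) = (7/10)(3/9)(2/8)(6/7)(1/6) = 0.0083333; P(data | r = 6) = (4/10)(6/9)(5/8)(3/7)(4/6) = 0.047619; P(data | r = 8) = (2/10)(8/9)(7/8)(1/7)(6/6) = 0.022222.
The prior-weighted likelihoods are 3/7 · 0.0083333 = 0.0035714, 1/7 · 0.047619 = 0.0068027, 3/7 · 0.022222 = 0.0095238; summing to 0.019898.
So P(r = 6 | data) = (0.0068027) / (0.019898) = 0.34188.

0.342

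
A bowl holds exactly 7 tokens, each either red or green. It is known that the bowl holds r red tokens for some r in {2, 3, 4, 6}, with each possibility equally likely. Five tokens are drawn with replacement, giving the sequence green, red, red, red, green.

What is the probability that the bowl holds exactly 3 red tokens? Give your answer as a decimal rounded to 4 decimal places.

0.3034

Under each hypothesis, the probability of the observed sequence is: P(data | r = 2) = (5/7)(2/7)(2/7)(2/7)(5/7) = 0.0119; P(data | r = 3) = (4/7)(3/7)(3/7)(3/7)(4/7) = 0.025704; P(data | r = 4) = (3/7)(4/7)(4/7)(4/7)(3/7) = 0.034271; P(data | r = 6) = (1/7)(6/7)(6/7)(6/7)(1/7) = 0.012852.
Multiplying each by its prior: 1/4 · 0.0119 = 0.002975, 1/4 · 0.025704 = 0.0064259, 1/4 · 0.034271 = 0.0085679, 1/4 · 0.012852 = 0.0032129; these sum to 0.021182.
So P(r = 3 | data) = (0.0064259) / (0.021182) = 0.30337.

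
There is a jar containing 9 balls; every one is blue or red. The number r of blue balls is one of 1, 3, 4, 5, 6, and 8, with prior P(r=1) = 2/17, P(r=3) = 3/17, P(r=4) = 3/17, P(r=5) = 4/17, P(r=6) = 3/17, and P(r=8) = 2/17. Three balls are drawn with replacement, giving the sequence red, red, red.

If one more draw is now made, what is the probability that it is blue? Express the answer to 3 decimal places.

The likelihood of the observed sequence under each hypothesis: P(data | r = 1) = (8/9)(8/9)(8/9) = 0.70233; P(data | r = 3) = (6/9)(6/9)(6/9) = 0.2963; P(data | r = 4) = (5/9)(5/9)(5/9) = 0.17147; P(data | r = 5) = (4/9)(4/9)(4/9) = 0.087791; P(data | r = 6) = (3/9)(3/9)(3/9) = 0.037037; P(data | r = 8) = (1/9)(1/9)(1/9) = 0.0013717.
The prior-weighted likelihoods are 2/17 · 0.70233 = 0.082627, 3/17 · 0.2963 = 0.052288, 3/17 · 0.17147 = 0.030259, 4/17 · 0.087791 = 0.020657, 3/17 · 0.037037 = 0.0065359, 2/17 · 0.0013717 = 0.00016138; with total 0.19253.
Dividing through by the total gives posterior P(r = 1 | data) = 0.42917, P(r = 3 | data) = 0.27158, P(r = 4 | data) = 0.15717, P(r = 5 | data) = 0.10729, P(r = 6 | data) = 0.033948, P(r = 8 | data) = 0.00083822.
The predictive probability is P(blue next | data) = (1/9)(0.42917) + (1/3)(0.27158) + (4/9)(0.15717) + (5/9)(0.10729) + (2/3)(0.033948) + (8/9)(0.00083822) = 0.29105.

0.291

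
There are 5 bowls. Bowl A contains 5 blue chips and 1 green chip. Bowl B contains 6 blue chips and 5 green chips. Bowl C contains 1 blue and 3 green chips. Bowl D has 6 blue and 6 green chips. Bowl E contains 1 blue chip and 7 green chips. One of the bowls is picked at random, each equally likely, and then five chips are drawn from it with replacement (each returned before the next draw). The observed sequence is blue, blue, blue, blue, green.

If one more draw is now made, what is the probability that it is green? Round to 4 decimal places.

Under each hypothesis, the probability of the observed sequence is: P(data | bowl A) = (5/6)(5/6)(5/6)(5/6)(1/6) = 0.080376; P(data | bowl B) = (6/11)(6/11)(6/11)(6/11)(5/11) = 0.040236; P(data | bowl C) = (1/4)(1/4)(1/4)(1/4)(3/4) = 0.0029297; P(data | bowl D) = (6/12)(6/12)(6/12)(6/12)(6/12) = 0.03125; P(data | bowl E) = (1/8)(1/8)(1/8)(1/8)(7/8) = 0.00021362.
Multiplying each by its prior: 1/5 · 0.080376 = 0.016075, 1/5 · 0.040236 = 0.0080471, 1/5 · 0.0029297 = 0.00058594, 1/5 · 0.03125 = 0.00625, 1/5 · 0.00021362 = 4.2725e-05; with total 0.031001.
Normalising, the posterior is P(bowl A | data) = 0.51854, P(bowl B | data) = 0.25958, P(bowl C | data) = 0.018901, P(bowl D | data) = 0.20161, P(bowl E | data) = 0.0013782.
Averaging over the posterior, P(green next | data) = (1/6)(0.51854) + (5/11)(0.25958) + (3/4)(0.018901) + (1/2)(0.20161) + (7/8)(0.0013782) = 0.3206.

0.3206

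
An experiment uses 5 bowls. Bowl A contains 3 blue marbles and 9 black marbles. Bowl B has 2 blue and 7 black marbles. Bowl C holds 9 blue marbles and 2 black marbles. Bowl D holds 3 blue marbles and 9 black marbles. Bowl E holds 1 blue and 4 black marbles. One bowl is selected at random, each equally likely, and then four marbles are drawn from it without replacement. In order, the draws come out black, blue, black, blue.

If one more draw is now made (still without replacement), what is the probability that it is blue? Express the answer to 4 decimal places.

The likelihood of the observed sequence under each hypothesis: P(data | bowl A) = (9/12)(3/11)(8/10)(2/9) = 0.036364; P(data | bowl B) = (7/9)(2/8)(6/7)(1/6) = 0.027778; P(data | bowl C) = (2/11)(9/10)(1/9)(8/8) = 0.018182; P(data | bowl D) = (9/12)(3/11)(8/10)(2/9) = 0.036364; P(data | bowl E) = (4/5)(1/4)(3/3)(0/2) = 0.
Multiplying each by its prior: 1/5 · 0.036364 = 0.0072727, 1/5 · 0.027778 = 0.0055556, 1/5 · 0.018182 = 0.0036364, 1/5 · 0.036364 = 0.0072727, 1/5 · 0 = 0; these sum to 0.023737.
Normalising, the posterior is P(bowl A | data) = 0.30638, P(bowl B | data) = 0.23404, P(bowl C | data) = 0.15319, P(bowl D | data) = 0.30638, P(bowl E | data) = 0.
The predictive probability is P(blue next | data) = (1/8)(0.30638) + (0)(0.23404) + (1)(0.15319) + (1/8)(0.30638) = 0.22979.

0.2298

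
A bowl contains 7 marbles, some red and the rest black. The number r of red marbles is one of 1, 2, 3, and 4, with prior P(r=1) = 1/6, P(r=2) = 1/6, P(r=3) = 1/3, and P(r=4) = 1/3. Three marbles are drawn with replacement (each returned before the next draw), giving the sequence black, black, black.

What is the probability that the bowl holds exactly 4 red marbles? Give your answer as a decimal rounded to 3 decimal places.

Under each hypothesis, the probability of the observed sequence is: P(data | r = 1) = (6/7)(6/7)(6/7) = 0.62974; P(data | r = 2) = (5/7)(5/7)(5/7) = 0.36443; P(data | r = 3) = (4/7)(4/7)(4/7) = 0.18659; P(data | r = 4) = (3/7)(3/7)(3/7) = 0.078717.
Multiplying each by its prior: 1/6 · 0.62974 = 0.10496, 1/6 · 0.36443 = 0.060739, 1/3 · 0.18659 = 0.062196, 1/3 · 0.078717 = 0.026239; summing to 0.25413.
Hence P(r = 4 | data) = (0.026239) / (0.25413) = 0.10325.

0.103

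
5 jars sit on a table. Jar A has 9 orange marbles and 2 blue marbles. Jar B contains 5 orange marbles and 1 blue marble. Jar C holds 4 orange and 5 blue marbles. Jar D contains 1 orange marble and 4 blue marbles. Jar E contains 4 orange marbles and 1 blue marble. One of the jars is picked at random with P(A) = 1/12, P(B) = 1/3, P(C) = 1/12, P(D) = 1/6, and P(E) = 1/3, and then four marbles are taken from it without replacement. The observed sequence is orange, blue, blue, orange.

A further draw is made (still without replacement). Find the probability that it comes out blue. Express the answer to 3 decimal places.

For each hypothesis, P(data | H) works out to: P(data | jar A) = (9/11)(2/10)(1/9)(8/8) = 0.018182; P(data | jar B) = (5/6)(1/5)(0/4) = 0; P(data | jar C) = (4/9)(5/8)(4/7)(3/6) = 0.079365; P(data | jar D) = (1/5)(4/4)(3/3)(0/2) = 0; P(data | jar E) = (4/5)(1/4)(0/3) = 0.
Multiplying each by its prior: 1/12 · 0.018182 = 0.0015152, 1/3 · 0 = 0, 1/12 · 0.079365 = 0.0066138, 1/6 · 0 = 0, 1/3 · 0 = 0; summing to 0.0081289.
Normalising, the posterior is P(jar A | data) = 0.18639, P(jar B | data) = 0, P(jar C | data) = 0.81361, P(jar D | data) = 0, P(jar E | data) = 0.
So P(blue next | data) = Σ P(blue next | H) P(H | data) = (0)(0.18639) + (3/5)(0.81361) = 0.48817.

0.488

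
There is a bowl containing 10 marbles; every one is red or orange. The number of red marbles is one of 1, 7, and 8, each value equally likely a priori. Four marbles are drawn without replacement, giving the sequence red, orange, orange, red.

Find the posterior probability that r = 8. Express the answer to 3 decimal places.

0.308

Under each hypothesis, the probability of the observed sequence is: P(data | r = 1) = (1/10)(9/9)(8/8)(0/7) = 0; P(data | r = 7) = (7/10)(3/9)(2/8)(6/7) = 1/20; P(data | r = 8) = (8/10)(2/9)(1/8)(7/7) = 1/45.
The prior-weighted likelihoods are 1/3 · 0 = 0, 1/3 · 1/20 = 1/60, 1/3 · 1/45 = 1/135; with total 13/540.
Hence P(r = 8 | data) = (1/135) / (13/540) = 4/13.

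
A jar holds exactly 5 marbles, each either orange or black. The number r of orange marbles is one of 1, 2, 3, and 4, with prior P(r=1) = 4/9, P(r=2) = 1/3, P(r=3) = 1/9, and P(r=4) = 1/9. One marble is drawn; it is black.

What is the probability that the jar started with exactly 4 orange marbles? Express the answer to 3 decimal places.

0.036

Under each hypothesis, the probability of this draw is: P(data | r = 1) = (4/5) = 4/5; P(data | r = 2) = (3/5) = 3/5; P(data | r = 3) = (2/5) = 2/5; P(data | r = 4) = (1/5) = 1/5.
The prior-weighted likelihoods are 4/9 · 4/5 = 16/45, 1/3 · 3/5 = 1/5, 1/9 · 2/5 = 2/45, 1/9 · 1/5 = 1/45; with total 28/45.
So P(r = 4 | data) = (1/45) / (28/45) = 1/28.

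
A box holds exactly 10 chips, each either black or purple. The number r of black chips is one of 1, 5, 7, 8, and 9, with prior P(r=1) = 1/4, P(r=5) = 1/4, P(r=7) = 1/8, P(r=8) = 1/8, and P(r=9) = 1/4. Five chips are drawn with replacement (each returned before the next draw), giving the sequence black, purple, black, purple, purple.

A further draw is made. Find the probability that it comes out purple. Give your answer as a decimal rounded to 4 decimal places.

Under each hypothesis, the probability of the observed sequence is: P(data | r = 1) = (1/10)(9/10)(1/10)(9/10)(9/10) = 0.00729; P(data | r = 5) = (5/10)(5/10)(5/10)(5/10)(5/10) = 0.03125; P(data | r = 7) = (7/10)(3/10)(7/10)(3/10)(3/10) = 0.01323; P(data | r = 8) = (8/10)(2/10)(8/10)(2/10)(2/10) = 0.00512; P(data | r = 9) = (9/10)(1/10)(9/10)(1/10)(1/10) = 0.00081.
The prior-weighted likelihoods are 1/4 · 0.00729 = 0.0018225, 1/4 · 0.03125 = 0.0078125, 1/8 · 0.01323 = 0.0016538, 1/8 · 0.00512 = 0.00064, 1/4 · 0.00081 = 0.0002025; summing to 0.012131.
The posterior is then P(r = 1 | data) = 0.15023, P(r = 5 | data) = 0.644, P(r = 7 | data) = 0.13632, P(r = 8 | data) = 0.052756, P(r = 9 | data) = 0.016692.
The predictive probability is P(purple next | data) = (9/10)(0.15023) + (1/2)(0.644) + (3/10)(0.13632) + (1/5)(0.052756) + (1/10)(0.016692) = 0.51032.

0.5103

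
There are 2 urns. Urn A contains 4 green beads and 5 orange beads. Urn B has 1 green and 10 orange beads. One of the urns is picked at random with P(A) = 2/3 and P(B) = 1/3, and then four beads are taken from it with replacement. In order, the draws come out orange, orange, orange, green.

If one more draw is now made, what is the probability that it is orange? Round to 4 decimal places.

0.6650

The likelihood of the observed sequence under each hypothesis: P(data | urn A) = (5/9)(5/9)(5/9)(4/9) = 0.076208; P(data | urn B) = (10/11)(10/11)(10/11)(1/11) = 0.068301.
Multiplying each by its prior: 2/3 · 0.076208 = 0.050805, 1/3 · 0.068301 = 0.022767; these sum to 0.073572.
The posterior is then P(urn A | data) = 0.69055, P(urn B | data) = 0.30945.
The predictive probability is P(orange next | data) = (5/9)(0.69055) + (10/11)(0.30945) = 0.66496.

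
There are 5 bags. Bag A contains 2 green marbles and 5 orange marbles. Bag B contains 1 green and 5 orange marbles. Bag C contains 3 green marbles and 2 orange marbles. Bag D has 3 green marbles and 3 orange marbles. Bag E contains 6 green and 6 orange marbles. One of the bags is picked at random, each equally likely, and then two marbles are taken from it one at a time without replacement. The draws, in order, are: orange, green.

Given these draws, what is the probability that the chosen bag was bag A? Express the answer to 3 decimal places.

The likelihood of the observed sequence under each hypothesis: P(data | bag A) = (5/7)(2/6) = 0.2381; P(data | bag B) = (5/6)(1/5) = 0.16667; P(data | bag C) = (2/5)(3/4) = 0.3; P(data | bag D) = (3/6)(3/5) = 0.3; P(data | bag E) = (6/12)(6/11) = 0.27273.
Multiplying each by its prior: 1/5 · 0.2381 = 0.047619, 1/5 · 0.16667 = 0.033333, 1/5 · 0.3 = 0.06, 1/5 · 0.3 = 0.06, 1/5 · 0.27273 = 0.054545; these sum to 0.2555.
By Bayes' rule, P(bag A | data) = (0.047619) / (0.2555) = 0.18638.

0.186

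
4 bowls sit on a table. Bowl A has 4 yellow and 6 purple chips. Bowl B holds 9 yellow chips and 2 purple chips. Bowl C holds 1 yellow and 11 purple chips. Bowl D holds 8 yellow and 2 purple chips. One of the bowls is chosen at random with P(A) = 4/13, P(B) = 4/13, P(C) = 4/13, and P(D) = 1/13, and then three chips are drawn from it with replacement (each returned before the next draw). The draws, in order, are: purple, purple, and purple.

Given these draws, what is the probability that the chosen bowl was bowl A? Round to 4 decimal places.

0.2172

The likelihood of the observed sequence under each hypothesis: P(data | bowl A) = (6/10)(6/10)(6/10) = 0.216; P(data | bowl B) = (2/11)(2/11)(2/11) = 0.0060105; P(data | bowl C) = (11/12)(11/12)(11/12) = 0.77025; P(data | bowl D) = (2/10)(2/10)(2/10) = 0.008.
The prior-weighted likelihoods are 4/13 · 0.216 = 0.066462, 4/13 · 0.0060105 = 0.0018494, 4/13 · 0.77025 = 0.237, 1/13 · 0.008 = 0.00061538; these sum to 0.30593.
Hence P(bowl A | data) = (0.066462) / (0.30593) = 0.21725.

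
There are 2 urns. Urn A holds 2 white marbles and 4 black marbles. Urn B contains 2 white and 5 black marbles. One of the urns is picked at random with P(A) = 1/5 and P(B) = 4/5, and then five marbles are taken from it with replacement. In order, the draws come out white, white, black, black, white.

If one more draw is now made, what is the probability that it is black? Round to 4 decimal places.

0.7020

The likelihood of the observed sequence under each hypothesis: P(data | urn A) = (2/6)(2/6)(4/6)(4/6)(2/6) = 0.016461; P(data | urn B) = (2/7)(2/7)(5/7)(5/7)(2/7) = 0.0119.
Weighting by the prior gives 1/5 · 0.016461 = 0.0032922, 4/5 · 0.0119 = 0.0095198; with total 0.012812.
Dividing through by the total gives posterior P(urn A | data) = 0.25696, P(urn B | data) = 0.74304.
So P(black next | data) = Σ P(black next | H) P(H | data) = (2/3)(0.25696) + (5/7)(0.74304) = 0.70205.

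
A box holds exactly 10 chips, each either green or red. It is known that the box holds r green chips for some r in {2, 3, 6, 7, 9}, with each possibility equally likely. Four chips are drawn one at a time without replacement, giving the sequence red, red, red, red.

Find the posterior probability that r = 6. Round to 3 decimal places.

0.009

For each hypothesis, P(data | H) works out to: P(data | r = 2) = (8/10)(7/9)(6/8)(5/7) = 0.33333; P(data | r = 3) = (7/10)(6/9)(5/8)(4/7) = 0.16667; P(data | r = 6) = (4/10)(3/9)(2/8)(1/7) = 0.0047619; P(data | r = 7) = (3/10)(2/9)(1/8)(0/7) = 0; P(data | r = 9) = (1/10)(0/9) = 0.
The prior-weighted likelihoods are 1/5 · 0.33333 = 0.066667, 1/5 · 0.16667 = 0.033333, 1/5 · 0.0047619 = 0.00095238, 1/5 · 0 = 0, 1/5 · 0 = 0; with total 0.10095.
Therefore the posterior P(r = 6 | data) = (0.00095238) / (0.10095) = 0.009434.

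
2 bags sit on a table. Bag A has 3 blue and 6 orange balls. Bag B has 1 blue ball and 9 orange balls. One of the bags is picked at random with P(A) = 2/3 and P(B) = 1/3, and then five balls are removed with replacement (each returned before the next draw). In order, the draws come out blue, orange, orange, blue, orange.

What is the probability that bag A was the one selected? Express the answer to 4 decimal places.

Under each hypothesis, the probability of the observed sequence is: P(data | bag A) = (3/9)(6/9)(6/9)(3/9)(6/9) = 0.032922; P(data | bag B) = (1/10)(9/10)(9/10)(1/10)(9/10) = 0.00729.
Multiplying each by its prior: 2/3 · 0.032922 = 0.021948, 1/3 · 0.00729 = 0.00243; with total 0.024378.
So P(bag A | data) = (0.021948) / (0.024378) = 0.90032.

0.9003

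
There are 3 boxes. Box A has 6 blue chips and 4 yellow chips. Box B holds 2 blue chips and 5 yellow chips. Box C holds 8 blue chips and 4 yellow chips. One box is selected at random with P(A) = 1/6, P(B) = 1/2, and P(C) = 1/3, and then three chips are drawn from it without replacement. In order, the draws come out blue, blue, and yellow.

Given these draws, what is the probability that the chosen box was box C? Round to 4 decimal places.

0.5230

The likelihood of the observed sequence under each hypothesis: P(data | box A) = (6/10)(5/9)(4/8) = 0.16667; P(data | box B) = (2/7)(1/6)(5/5) = 0.047619; P(data | box C) = (8/12)(7/11)(4/10) = 0.1697.
Weighting by the prior gives 1/6 · 0.16667 = 0.027778, 1/2 · 0.047619 = 0.02381, 1/3 · 0.1697 = 0.056566; with total 0.10815.
Therefore the posterior P(box C | data) = (0.056566) / (0.10815) = 0.52302.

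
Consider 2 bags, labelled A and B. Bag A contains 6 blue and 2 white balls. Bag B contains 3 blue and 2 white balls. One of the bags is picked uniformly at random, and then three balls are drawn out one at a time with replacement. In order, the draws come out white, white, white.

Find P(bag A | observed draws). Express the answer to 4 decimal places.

The likelihood of the observed sequence under each hypothesis: P(data | bag A) = (2/8)(2/8)(2/8) = 0.015625; P(data | bag B) = (2/5)(2/5)(2/5) = 0.064.
Weighting by the prior gives 1/2 · 0.015625 = 0.0078125, 1/2 · 0.064 = 0.032; summing to 0.039813.
Hence P(bag A | data) = (0.0078125) / (0.039813) = 0.19623.

0.1962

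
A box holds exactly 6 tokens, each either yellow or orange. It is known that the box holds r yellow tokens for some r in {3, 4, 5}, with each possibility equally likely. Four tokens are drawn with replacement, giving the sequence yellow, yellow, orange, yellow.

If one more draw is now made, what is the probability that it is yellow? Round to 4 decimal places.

For each hypothesis, P(data | H) works out to: P(data | r = 3) = (3/6)(3/6)(3/6)(3/6) = 0.0625; P(data | r = 4) = (4/6)(4/6)(2/6)(4/6) = 0.098765; P(data | r = 5) = (5/6)(5/6)(1/6)(5/6) = 0.096451.
Weighting by the prior gives 1/3 · 0.0625 = 0.020833, 1/3 · 0.098765 = 0.032922, 1/3 · 0.096451 = 0.03215; these sum to 0.085905.
Dividing through by the total gives posterior P(r = 3 | data) = 0.24251, P(r = 4 | data) = 0.38323, P(r = 5 | data) = 0.37425.
Averaging over the posterior, P(yellow next | data) = (1/2)(0.24251) + (2/3)(0.38323) + (5/6)(0.37425) = 0.68862.

0.6886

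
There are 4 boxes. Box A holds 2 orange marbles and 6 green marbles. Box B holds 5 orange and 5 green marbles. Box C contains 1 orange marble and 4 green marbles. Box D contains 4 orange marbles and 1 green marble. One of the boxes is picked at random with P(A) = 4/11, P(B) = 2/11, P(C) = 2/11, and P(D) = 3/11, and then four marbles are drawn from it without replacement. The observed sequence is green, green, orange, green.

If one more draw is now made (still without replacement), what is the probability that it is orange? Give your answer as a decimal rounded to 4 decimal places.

0.2038

Under each hypothesis, the probability of the observed sequence is: P(data | box A) = (6/8)(5/7)(2/6)(4/5) = 0.14286; P(data | box B) = (5/10)(4/9)(5/8)(3/7) = 0.059524; P(data | box C) = (4/5)(3/4)(1/3)(2/2) = 0.2; P(data | box D) = (1/5)(0/4) = 0.
Multiplying each by its prior: 4/11 · 0.14286 = 0.051948, 2/11 · 0.059524 = 0.010823, 2/11 · 0.2 = 0.036364, 3/11 · 0 = 0; with total 0.099134.
The posterior is then P(box A | data) = 0.52402, P(box B | data) = 0.10917, P(box C | data) = 0.36681, P(box D | data) = 0.
Averaging over the posterior, P(orange next | data) = (1/4)(0.52402) + (2/3)(0.10917) + (0)(0.36681) = 0.20378.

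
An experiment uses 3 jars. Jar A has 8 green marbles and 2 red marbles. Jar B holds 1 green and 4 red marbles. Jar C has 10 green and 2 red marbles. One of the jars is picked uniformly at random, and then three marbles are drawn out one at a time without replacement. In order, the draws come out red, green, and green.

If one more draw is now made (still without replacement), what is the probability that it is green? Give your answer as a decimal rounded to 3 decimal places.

The likelihood of the observed sequence under each hypothesis: P(data | jar A) = (2/10)(8/9)(7/8) = 0.15556; P(data | jar B) = (4/5)(1/4)(0/3) = 0; P(data | jar C) = (2/12)(10/11)(9/10) = 0.13636.
Weighting by the prior gives 1/3 · 0.15556 = 0.051852, 1/3 · 0 = 0, 1/3 · 0.13636 = 0.045455; with total 0.097306.
Normalising, the posterior is P(jar A | data) = 0.53287, P(jar B | data) = 0, P(jar C | data) = 0.46713.
The predictive probability is P(green next | data) = (6/7)(0.53287) + (8/9)(0.46713) = 0.87197.

0.872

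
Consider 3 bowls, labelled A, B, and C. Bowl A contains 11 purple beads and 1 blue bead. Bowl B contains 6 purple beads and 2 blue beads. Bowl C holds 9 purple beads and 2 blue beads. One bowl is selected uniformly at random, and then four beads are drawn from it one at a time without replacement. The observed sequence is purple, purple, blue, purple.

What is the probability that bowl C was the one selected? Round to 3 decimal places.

For each hypothesis, P(data | H) works out to: P(data | bowl A) = (11/12)(10/11)(1/10)(9/9) = 0.083333; P(data | bowl B) = (6/8)(5/7)(2/6)(4/5) = 0.14286; P(data | bowl C) = (9/11)(8/10)(2/9)(7/8) = 0.12727.
The prior-weighted likelihoods are 1/3 · 0.083333 = 0.027778, 1/3 · 0.14286 = 0.047619, 1/3 · 0.12727 = 0.042424; summing to 0.11782.
Therefore the posterior P(bowl C | data) = (0.042424) / (0.11782) = 0.36007.

0.360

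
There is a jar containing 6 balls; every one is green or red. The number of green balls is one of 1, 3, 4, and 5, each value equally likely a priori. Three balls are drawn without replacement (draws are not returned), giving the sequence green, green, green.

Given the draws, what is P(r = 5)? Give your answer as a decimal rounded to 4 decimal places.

0.6667

Compute the likelihood of the observed sequence for each case: P(data | r = 1) = (1/6)(0/5) = 0; P(data | r = 3) = (3/6)(2/5)(1/4) = 1/20; P(data | r = 4) = (4/6)(3/5)(2/4) = 1/5; P(data | r = 5) = (5/6)(4/5)(3/4) = 1/2.
Multiplying each by its prior: 1/4 · 0 = 0, 1/4 · 1/20 = 1/80, 1/4 · 1/5 = 1/20, 1/4 · 1/2 = 1/8; these sum to 3/16.
Therefore the posterior P(r = 5 | data) = (1/8) / (3/16) = 2/3.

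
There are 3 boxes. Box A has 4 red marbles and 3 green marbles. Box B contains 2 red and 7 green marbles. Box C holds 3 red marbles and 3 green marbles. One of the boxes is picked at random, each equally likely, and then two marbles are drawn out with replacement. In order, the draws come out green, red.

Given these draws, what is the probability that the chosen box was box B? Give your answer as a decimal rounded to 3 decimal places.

0.259

Under each hypothesis, the probability of the observed sequence is: P(data | box A) = (3/7)(4/7) = 0.2449; P(data | box B) = (7/9)(2/9) = 0.17284; P(data | box C) = (3/6)(3/6) = 0.25.
The prior-weighted likelihoods are 1/3 · 0.2449 = 0.081633, 1/3 · 0.17284 = 0.057613, 1/3 · 0.25 = 0.083333; these sum to 0.22258.
By Bayes' rule, P(box B | data) = (0.057613) / (0.22258) = 0.25884.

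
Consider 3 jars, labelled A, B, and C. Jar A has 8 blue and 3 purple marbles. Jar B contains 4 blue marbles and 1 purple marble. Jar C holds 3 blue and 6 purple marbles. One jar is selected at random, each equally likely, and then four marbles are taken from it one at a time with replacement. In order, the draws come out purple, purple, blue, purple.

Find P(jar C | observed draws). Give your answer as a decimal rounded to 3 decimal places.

For each hypothesis, P(data | H) works out to: P(data | jar A) = (3/11)(3/11)(8/11)(3/11) = 0.014753; P(data | jar B) = (1/5)(1/5)(4/5)(1/5) = 0.0064; P(data | jar C) = (6/9)(6/9)(3/9)(6/9) = 0.098765.
The prior-weighted likelihoods are 1/3 · 0.014753 = 0.0049177, 1/3 · 0.0064 = 0.0021333, 1/3 · 0.098765 = 0.032922; these sum to 0.039973.
By Bayes' rule, P(jar C | data) = (0.032922) / (0.039973) = 0.8236.

0.824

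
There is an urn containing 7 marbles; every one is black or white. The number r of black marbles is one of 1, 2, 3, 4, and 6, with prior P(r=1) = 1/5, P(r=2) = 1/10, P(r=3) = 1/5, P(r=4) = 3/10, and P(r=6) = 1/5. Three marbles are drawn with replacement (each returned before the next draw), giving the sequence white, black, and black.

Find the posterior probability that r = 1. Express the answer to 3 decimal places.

Compute the likelihood of the observed sequence for each case: P(data | r = 1) = (6/7)(1/7)(1/7) = 0.017493; P(data | r = 2) = (5/7)(2/7)(2/7) = 0.058309; P(data | r = 3) = (4/7)(3/7)(3/7) = 0.10496; P(data | r = 4) = (3/7)(4/7)(4/7) = 0.13994; P(data | r = 6) = (1/7)(6/7)(6/7) = 0.10496.
Weighting by the prior gives 1/5 · 0.017493 = 0.0034985, 1/10 · 0.058309 = 0.0058309, 1/5 · 0.10496 = 0.020991, 3/10 · 0.13994 = 0.041983, 1/5 · 0.10496 = 0.020991; with total 0.093294.
So P(r = 1 | data) = (0.0034985) / (0.093294) = 0.0375.

0.038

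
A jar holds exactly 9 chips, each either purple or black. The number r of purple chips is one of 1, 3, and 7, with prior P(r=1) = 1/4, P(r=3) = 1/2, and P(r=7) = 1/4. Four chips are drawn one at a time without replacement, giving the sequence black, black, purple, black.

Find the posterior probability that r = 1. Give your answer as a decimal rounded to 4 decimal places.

The likelihood of the observed sequence under each hypothesis: P(data | r = 1) = (8/9)(7/8)(1/7)(6/6) = 1/9; P(data | r = 3) = (6/9)(5/8)(3/7)(4/6) = 5/42; P(data | r = 7) = (2/9)(1/8)(7/7)(0/6) = 0.
The prior-weighted likelihoods are 1/4 · 1/9 = 1/36, 1/2 · 5/42 = 5/84, 1/4 · 0 = 0; with total 11/126.
Hence P(r = 1 | data) = (1/36) / (11/126) = 7/22.

0.3182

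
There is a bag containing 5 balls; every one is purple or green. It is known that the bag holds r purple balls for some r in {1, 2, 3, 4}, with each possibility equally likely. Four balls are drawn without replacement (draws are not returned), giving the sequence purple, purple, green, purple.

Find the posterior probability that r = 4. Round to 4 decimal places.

Compute the likelihood of the observed sequence for each case: P(data | r = 1) = (1/5)(0/4) = 0; P(data | r = 2) = (2/5)(1/4)(3/3)(0/2) = 0; P(data | r = 3) = (3/5)(2/4)(2/3)(1/2) = 1/10; P(data | r = 4) = (4/5)(3/4)(1/3)(2/2) = 1/5.
The prior-weighted likelihoods are 1/4 · 0 = 0, 1/4 · 0 = 0, 1/4 · 1/10 = 1/40, 1/4 · 1/5 = 1/20; summing to 3/40.
So P(r = 4 | data) = (1/20) / (3/40) = 2/3.

0.6667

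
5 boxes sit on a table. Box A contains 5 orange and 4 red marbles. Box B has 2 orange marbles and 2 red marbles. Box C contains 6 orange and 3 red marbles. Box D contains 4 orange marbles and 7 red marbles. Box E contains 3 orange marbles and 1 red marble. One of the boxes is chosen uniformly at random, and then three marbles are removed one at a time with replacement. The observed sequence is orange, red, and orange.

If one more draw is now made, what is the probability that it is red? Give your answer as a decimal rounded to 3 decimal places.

Under each hypothesis, the probability of the observed sequence is: P(data | box A) = (5/9)(4/9)(5/9) = 0.13717; P(data | box B) = (2/4)(2/4)(2/4) = 0.125; P(data | box C) = (6/9)(3/9)(6/9) = 0.14815; P(data | box D) = (4/11)(7/11)(4/11) = 0.084147; P(data | box E) = (3/4)(1/4)(3/4) = 0.14062.
Multiplying each by its prior: 1/5 · 0.13717 = 0.027435, 1/5 · 0.125 = 0.025, 1/5 · 0.14815 = 0.02963, 1/5 · 0.084147 = 0.016829, 1/5 · 0.14062 = 0.028125; these sum to 0.12702.
Normalising, the posterior is P(box A | data) = 0.21599, P(box B | data) = 0.19682, P(box C | data) = 0.23327, P(box D | data) = 0.1325, P(box E | data) = 0.22142.
Averaging over the posterior, P(red next | data) = (4/9)(0.21599) + (1/2)(0.19682) + (1/3)(0.23327) + (7/11)(0.1325) + (1/4)(0.22142) = 0.41183.

0.412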